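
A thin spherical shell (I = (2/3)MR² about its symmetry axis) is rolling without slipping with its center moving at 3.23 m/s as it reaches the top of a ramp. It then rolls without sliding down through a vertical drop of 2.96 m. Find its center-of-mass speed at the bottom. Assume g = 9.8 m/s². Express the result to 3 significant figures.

For this body I = (2/3)MR², i.e. k = I/(MR²) = 2/3.
Since it rolls without slipping, ω = v/R and KE = ½Mv² + ½Iω² = ½(1+k)Mv² = (5/6)Mv².
Energy conservation: (5/6)Mv₀² + Mgh = (5/6)Mv², so v² = v₀² + 2gh/(1+k).
v = √(3.23² + 2×9.8×2.96/1.667) = √45.24 ≈ 6.73 m/s.

v ≈ 6.73 m/s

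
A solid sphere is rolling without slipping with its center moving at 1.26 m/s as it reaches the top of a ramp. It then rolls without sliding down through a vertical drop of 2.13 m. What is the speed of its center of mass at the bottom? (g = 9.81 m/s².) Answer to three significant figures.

v ≈ 5.61 m/s

With I = (2/5)MR², the ratio k = I/(MR²) is 0.4.
The rolling condition ω = v/R makes the rotational term ½I(v/R)² = ½kMv², so KE_total = ½(1+k)Mv² = (7/10)Mv².
Energy conservation: (7/10)Mv₀² + Mgh = (7/10)Mv², so v² = v₀² + 2gh/(1+k).
v = √(1.26² + 2×9.81×2.13/1.4) = √31.44 ≈ 5.61 m/s.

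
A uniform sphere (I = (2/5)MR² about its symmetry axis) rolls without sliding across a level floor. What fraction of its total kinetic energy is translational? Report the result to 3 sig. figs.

Here I = (2/5)MR², so the shape factor k = I/(MR²) = 0.4.
Since ω = v/R, the translational part is ½Mv² and the rotational part is ½I(v/R)² = ½kMv²; the total is ½(1+k)Mv².
The translational fraction is therefore 1/(1+k) = 1/1.4 ≈ 0.714.

fraction ≈ 0.714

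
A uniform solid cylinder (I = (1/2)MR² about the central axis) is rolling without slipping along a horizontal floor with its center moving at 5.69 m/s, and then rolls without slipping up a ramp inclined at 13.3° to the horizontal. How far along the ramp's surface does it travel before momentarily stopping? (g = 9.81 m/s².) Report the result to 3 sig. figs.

d ≈ 10.8 m

For this body I = (1/2)MR², i.e. k = I/(MR²) = 0.5.
The rolling condition ω = v/R makes the rotational term ½I(v/R)² = ½kMv², so KE_total = ½(1+k)Mv² = (3/4)Mv².
Setting this equal to Mgh gives the vertical rise h = (1+k)v₀²/(2g) = 1.5×5.69²/(2×9.81) = 2.475 m.
Along the incline, d = h/sinθ = 2.475/sin13.3° ≈ 10.8 m.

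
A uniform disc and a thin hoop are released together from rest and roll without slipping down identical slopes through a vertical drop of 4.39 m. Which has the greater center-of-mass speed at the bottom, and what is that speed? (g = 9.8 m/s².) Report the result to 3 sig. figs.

For rolling without slipping, Mgh = ½(1+k)Mv² where k = I/(MR²), so v = √(2gh/(1+k)).
Uniform disc: k = 0.5, giving v = √(2×9.8×4.39/1.5) = 7.574 m/s.
Thin hoop: k = 1, giving v = √(2×9.8×4.39/2) = 6.559 m/s.
The smaller k wins: the uniform disc, at ≈ 7.57 m/s.

the uniform disc, at v ≈ 7.57 m/s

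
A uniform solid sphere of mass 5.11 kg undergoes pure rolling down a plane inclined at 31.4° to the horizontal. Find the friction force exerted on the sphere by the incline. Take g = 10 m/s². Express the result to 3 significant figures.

The moment of inertia is (2/5)MR², giving k ≡ I/(MR²) = 0.4.
Translational: Mg sinθ − f = Ma. Rotational about the CM: fR = Iα = kMRa, so f = kMa.
Combining, a = g sinθ/(1+k) and f = kMa = kMg sinθ/(1+k).
f = 0.4 × 5.11 × 10 × sin31.4° / 1.4 ≈ 7.61 N.

f ≈ 7.61 N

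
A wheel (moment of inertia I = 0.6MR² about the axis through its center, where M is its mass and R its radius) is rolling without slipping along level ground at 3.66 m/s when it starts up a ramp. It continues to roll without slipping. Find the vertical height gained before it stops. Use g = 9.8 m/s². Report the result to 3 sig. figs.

Here I = 0.6MR², so the shape factor k = I/(MR²) = 0.6.
Rolling without slipping gives ω = v/R, so the total kinetic energy is ½Mv² + ½Iω² = ½(1+k)Mv² = (4/5)Mv².
All of this converts to potential energy at the highest point: (4/5)Mv₀² = Mgh.
Thus h = (1+k)v₀²/(2g) = 1.6 × 3.66² / (2 × 9.8) ≈ 1.09 m.

h ≈ 1.09 m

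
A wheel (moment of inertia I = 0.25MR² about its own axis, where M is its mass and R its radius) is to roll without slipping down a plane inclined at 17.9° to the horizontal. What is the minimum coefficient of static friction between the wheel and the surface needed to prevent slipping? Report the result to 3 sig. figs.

The moment of inertia is 0.25MR², giving k ≡ I/(MR²) = 0.25.
Along the incline Mg sinθ − f = Ma, and torque about the center fR = Iα = kMR²(a/R) gives f = kMa.
These give a = g sinθ/(1+k) and the required friction f = kMg sinθ/(1+k).
With N = Mg cosθ, the no-slip condition f ≤ μN gives μ_min = f/N = k tanθ/(1+k).
μ_min = 0.25 × tan17.9° / 1.25 ≈ 0.0646.

μ_min ≈ 0.0646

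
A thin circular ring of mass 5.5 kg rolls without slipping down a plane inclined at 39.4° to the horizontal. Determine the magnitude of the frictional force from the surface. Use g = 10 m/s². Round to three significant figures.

With I = MR², the ratio k = I/(MR²) is 1.
Along the incline Mg sinθ − f = Ma, and torque about the center fR = Iα = kMR²(a/R) gives f = kMa.
Combining, a = g sinθ/(1+k) and f = kMa = kMg sinθ/(1+k).
f = 1 × 5.5 × 10 × sin39.4° / 2 ≈ 17.5 N.

f ≈ 17.5 N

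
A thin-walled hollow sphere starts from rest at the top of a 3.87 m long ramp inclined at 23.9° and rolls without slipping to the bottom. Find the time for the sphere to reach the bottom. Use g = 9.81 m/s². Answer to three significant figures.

For this body I = (2/3)MR², i.e. k = I/(MR²) = 2/3.
Translational: Mg sinθ − f = Ma. Rotational about the CM: fR = Iα = kMRa, so f = kMa.
Hence a = g sinθ/(1+k) = 9.81×sin23.9°/1.667 = 2.385 m/s².
With constant a from rest, t = √(2L/a) = √(2·3.87/2.385) ≈ 1.80 s.

t ≈ 1.80 s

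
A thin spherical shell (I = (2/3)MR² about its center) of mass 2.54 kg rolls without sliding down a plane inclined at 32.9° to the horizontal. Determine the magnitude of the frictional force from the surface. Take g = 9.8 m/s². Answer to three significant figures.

For this body I = (2/3)MR², i.e. k = I/(MR²) = 2/3.
Newton's second law down the slope: Mg sinθ − f = Ma. The torque equation fR = Iα (with α = a/R) gives f = kMa.
Combining, a = g sinθ/(1+k) and f = kMa = kMg sinθ/(1+k).
f = (2/3) × 2.54 × 9.8 × sin32.9° / 1.667 ≈ 5.41 N.

f ≈ 5.41 N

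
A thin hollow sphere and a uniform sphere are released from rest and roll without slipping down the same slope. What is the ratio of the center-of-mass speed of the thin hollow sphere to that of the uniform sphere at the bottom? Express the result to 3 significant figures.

v_ratio ≈ 0.917

Each satisfies Mgh = ½(1+k)Mv² with k = I/(MR²), so v ∝ 1/√(1+k).
For the thin hollow sphere k = 2/3; for the uniform sphere k = 0.4.
v₁/v₂ = √((1+k₂)/(1+k₁)) = √(1.4/1.667) ≈ 0.917.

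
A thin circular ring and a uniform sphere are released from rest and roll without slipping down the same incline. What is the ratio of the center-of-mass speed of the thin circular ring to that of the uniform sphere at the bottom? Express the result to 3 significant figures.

Each satisfies Mgh = ½(1+k)Mv² with k = I/(MR²), so v ∝ 1/√(1+k).
For the thin circular ring k = 1; for the uniform sphere k = 0.4.
v₁/v₂ = √((1+k₂)/(1+k₁)) = √(1.4/2) ≈ 0.837.

v_ratio ≈ 0.837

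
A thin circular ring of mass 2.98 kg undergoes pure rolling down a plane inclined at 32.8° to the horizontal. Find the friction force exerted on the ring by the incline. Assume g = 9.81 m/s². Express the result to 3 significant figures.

f ≈ 7.92 N

Here I = MR², so the shape factor k = I/(MR²) = 1.
Newton's second law down the slope: Mg sinθ − f = Ma. The torque equation fR = Iα (with α = a/R) gives f = kMa.
Combining, a = g sinθ/(1+k) and f = kMa = kMg sinθ/(1+k).
f = 1 × 2.98 × 9.81 × sin32.8° / 2 ≈ 7.92 N.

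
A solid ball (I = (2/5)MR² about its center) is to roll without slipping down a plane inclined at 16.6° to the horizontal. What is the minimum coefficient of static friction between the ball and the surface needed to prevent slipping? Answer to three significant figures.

μ_min ≈ 0.0852

Here I = (2/5)MR², so the shape factor k = I/(MR²) = 0.4.
Along the incline Mg sinθ − f = Ma, and torque about the center fR = Iα = kMR²(a/R) gives f = kMa.
These give a = g sinθ/(1+k) and the required friction f = kMg sinθ/(1+k).
With N = Mg cosθ, the no-slip condition f ≤ μN gives μ_min = f/N = k tanθ/(1+k).
μ_min = 0.4 × tan16.6° / 1.4 ≈ 0.0852.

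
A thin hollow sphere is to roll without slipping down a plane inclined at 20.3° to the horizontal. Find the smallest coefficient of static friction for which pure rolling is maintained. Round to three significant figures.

μ_min ≈ 0.148

For this body I = (2/3)MR², i.e. k = I/(MR²) = 2/3.
Translational: Mg sinθ − f = Ma. Rotational about the CM: fR = Iα = kMRa, so f = kMa.
These give a = g sinθ/(1+k) and the required friction f = kMg sinθ/(1+k).
The normal force is N = Mg cosθ, so μ_min = f/N = k tanθ/(1+k).
μ_min = (2/3) × tan20.3° / 1.667 ≈ 0.148.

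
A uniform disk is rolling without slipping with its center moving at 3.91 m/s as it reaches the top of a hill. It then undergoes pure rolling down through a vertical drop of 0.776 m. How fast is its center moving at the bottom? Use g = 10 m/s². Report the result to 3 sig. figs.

v ≈ 5.06 m/s

With I = (1/2)MR², the ratio k = I/(MR²) is 0.5.
The rolling condition ω = v/R makes the rotational term ½I(v/R)² = ½kMv², so KE_total = ½(1+k)Mv² = (3/4)Mv².
Conserving energy between top and bottom: (3/4)Mv² = (3/4)Mv₀² + Mgh, hence v² = v₀² + 2gh/(1+k).
v = √(3.91² + 2×10×0.776/1.5) = √25.63 ≈ 5.06 m/s.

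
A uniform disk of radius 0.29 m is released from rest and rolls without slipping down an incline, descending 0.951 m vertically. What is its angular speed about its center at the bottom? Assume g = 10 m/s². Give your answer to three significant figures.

For this body I = (1/2)MR², i.e. k = I/(MR²) = 0.5.
Pure rolling means v = ωR; then KE = ½Mv² + ½I(v/R)² = ½(1+k)Mv² = (3/4)Mv².
Energy conservation Mgh = ½(1+k)Mv² gives v = √(2gh/(1+k)) = √(2 × 10 × 0.951 / 1.5) = 3.561 m/s.
The angular speed follows from ω = v/R = 3.561/0.29 ≈ 12.3 rad/s.

ω ≈ 12.3 rad/s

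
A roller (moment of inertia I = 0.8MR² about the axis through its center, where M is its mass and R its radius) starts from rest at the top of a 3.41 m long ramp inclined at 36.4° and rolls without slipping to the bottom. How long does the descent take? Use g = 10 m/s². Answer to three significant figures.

t ≈ 1.44 s

With I = 0.8MR², the ratio k = I/(MR²) is 0.8.
Along the incline Mg sinθ − f = Ma, and torque about the center fR = Iα = kMR²(a/R) gives f = kMa.
Hence a = g sinθ/(1+k) = 10×sin36.4°/1.8 = 3.297 m/s².
With constant a from rest, t = √(2L/a) = √(2·3.41/3.297) ≈ 1.44 s.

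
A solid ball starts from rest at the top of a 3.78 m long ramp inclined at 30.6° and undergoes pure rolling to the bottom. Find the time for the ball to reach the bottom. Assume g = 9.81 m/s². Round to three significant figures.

Here I = (2/5)MR², so the shape factor k = I/(MR²) = 0.4.
Newton's second law down the slope: Mg sinθ − f = Ma. The torque equation fR = Iα (with α = a/R) gives f = kMa.
Hence a = g sinθ/(1+k) = 9.81×sin30.6°/1.4 = 3.567 m/s².
Starting from rest, L = ½at², so t = √(2L/a) = √(2×3.78/3.567) ≈ 1.46 s.

t ≈ 1.46 s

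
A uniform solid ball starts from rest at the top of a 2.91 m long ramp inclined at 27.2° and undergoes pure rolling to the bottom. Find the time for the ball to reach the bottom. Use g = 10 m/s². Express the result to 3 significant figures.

With I = (2/5)MR², the ratio k = I/(MR²) is 0.4.
Newton's second law down the slope: Mg sinθ − f = Ma. The torque equation fR = Iα (with α = a/R) gives f = kMa.
Hence a = g sinθ/(1+k) = 10×sin27.2°/1.4 = 3.265 m/s².
With constant a from rest, t = √(2L/a) = √(2·2.91/3.265) ≈ 1.34 s.

t ≈ 1.34 s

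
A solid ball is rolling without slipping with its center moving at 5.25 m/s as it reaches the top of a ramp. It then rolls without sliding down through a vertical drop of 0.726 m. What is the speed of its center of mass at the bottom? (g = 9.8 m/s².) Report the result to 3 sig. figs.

v ≈ 6.14 m/s

The moment of inertia is (2/5)MR², giving k ≡ I/(MR²) = 0.4.
Rolling without slipping gives ω = v/R, so the total kinetic energy is ½Mv² + ½Iω² = ½(1+k)Mv² = (7/10)Mv².
Conserving energy between top and bottom: (7/10)Mv² = (7/10)Mv₀² + Mgh, hence v² = v₀² + 2gh/(1+k).
v = √(5.25² + 2×9.8×0.726/1.4) = √37.73 ≈ 6.14 m/s.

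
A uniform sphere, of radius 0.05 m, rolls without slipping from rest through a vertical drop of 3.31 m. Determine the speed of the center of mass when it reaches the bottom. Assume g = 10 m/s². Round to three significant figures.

The moment of inertia is (2/5)MR², giving k ≡ I/(MR²) = 0.4.
The rolling condition ω = v/R makes the rotational term ½I(v/R)² = ½kMv², so KE_total = ½(1+k)Mv² = (7/10)Mv².
Energy conservation: Mgh = (7/10)Mv², so v = √(2gh/(1+k)) = √(2 × 10 × 3.31 / 1.4) ≈ 6.88 m/s.

v ≈ 6.88 m/s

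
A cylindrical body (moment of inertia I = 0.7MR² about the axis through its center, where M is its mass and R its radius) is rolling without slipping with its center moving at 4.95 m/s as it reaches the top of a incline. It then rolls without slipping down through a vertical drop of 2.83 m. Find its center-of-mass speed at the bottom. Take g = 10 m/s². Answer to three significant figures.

v ≈ 7.60 m/s

Here I = 0.7MR², so the shape factor k = I/(MR²) = 0.7.
Pure rolling means v = ωR; then KE = ½Mv² + ½I(v/R)² = ½(1+k)Mv² = (17/20)Mv².
Energy conservation: (17/20)Mv₀² + Mgh = (17/20)Mv², so v² = v₀² + 2gh/(1+k).
v = √(4.95² + 2×10×2.83/1.7) = √57.8 ≈ 7.60 m/s.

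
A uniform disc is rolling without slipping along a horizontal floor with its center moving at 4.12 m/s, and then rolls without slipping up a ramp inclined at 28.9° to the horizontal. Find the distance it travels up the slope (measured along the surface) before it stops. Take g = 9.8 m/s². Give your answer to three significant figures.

For this body I = (1/2)MR², i.e. k = I/(MR²) = 0.5.
Pure rolling means v = ωR; then KE = ½Mv² + ½I(v/R)² = ½(1+k)Mv² = (3/4)Mv².
Setting this equal to Mgh gives the vertical rise h = (1+k)v₀²/(2g) = 1.5×4.12²/(2×9.8) = 1.299 m.
The distance along the slope is d = h/sinθ = 1.299/sin28.9° ≈ 2.69 m.

d ≈ 2.69 m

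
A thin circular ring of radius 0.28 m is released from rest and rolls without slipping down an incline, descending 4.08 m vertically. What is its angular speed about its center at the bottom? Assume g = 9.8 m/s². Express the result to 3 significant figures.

For this body I = MR², i.e. k = I/(MR²) = 1.
Since it rolls without slipping, ω = v/R and KE = ½Mv² + ½Iω² = ½(1+k)Mv² = Mv².
Energy conservation Mgh = ½(1+k)Mv² gives v = √(2gh/(1+k)) = √(2 × 9.8 × 4.08 / 2) = 6.323 m/s.
Then ω = v/R = 6.323 / 0.28 ≈ 22.6 rad/s.

ω ≈ 22.6 rad/s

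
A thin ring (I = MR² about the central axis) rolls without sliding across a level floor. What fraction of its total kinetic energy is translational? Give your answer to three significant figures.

Here I = MR², so the shape factor k = I/(MR²) = 1.
Since ω = v/R, the translational part is ½Mv² and the rotational part is ½I(v/R)² = ½kMv²; the total is ½(1+k)Mv².
The translational fraction is therefore 1/(1+k) = 1/2 ≈ 0.500.

fraction ≈ 0.500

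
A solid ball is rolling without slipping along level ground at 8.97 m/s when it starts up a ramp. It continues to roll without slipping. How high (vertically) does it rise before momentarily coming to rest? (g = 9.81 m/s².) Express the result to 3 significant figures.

h ≈ 5.74 m

For this body I = (2/5)MR², i.e. k = I/(MR²) = 0.4.
Rolling without slipping gives ω = v/R, so the total kinetic energy is ½Mv² + ½Iω² = ½(1+k)Mv² = (7/10)Mv².
At the top the kinetic energy is zero, so (7/10)Mv₀² = Mgh.
Thus h = (1+k)v₀²/(2g) = 1.4 × 8.97² / (2 × 9.81) ≈ 5.74 m.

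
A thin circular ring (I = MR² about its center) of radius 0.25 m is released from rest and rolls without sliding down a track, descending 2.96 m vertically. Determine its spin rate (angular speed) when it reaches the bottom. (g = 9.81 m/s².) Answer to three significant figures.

ω ≈ 21.6 rad/s

Here I = MR², so the shape factor k = I/(MR²) = 1.
Pure rolling means v = ωR; then KE = ½Mv² + ½I(v/R)² = ½(1+k)Mv² = Mv².
Energy conservation Mgh = ½(1+k)Mv² gives v = √(2gh/(1+k)) = √(2 × 9.81 × 2.96 / 2) = 5.389 m/s.
The angular speed follows from ω = v/R = 5.389/0.25 ≈ 21.6 rad/s.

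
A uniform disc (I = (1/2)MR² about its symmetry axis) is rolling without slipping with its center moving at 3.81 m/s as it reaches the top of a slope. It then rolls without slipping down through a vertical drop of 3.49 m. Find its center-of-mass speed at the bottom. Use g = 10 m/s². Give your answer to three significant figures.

With I = (1/2)MR², the ratio k = I/(MR²) is 0.5.
The rolling condition ω = v/R makes the rotational term ½I(v/R)² = ½kMv², so KE_total = ½(1+k)Mv² = (3/4)Mv².
Energy conservation: (3/4)Mv₀² + Mgh = (3/4)Mv², so v² = v₀² + 2gh/(1+k).
v = √(3.81² + 2×10×3.49/1.5) = √61.05 ≈ 7.81 m/s.

v ≈ 7.81 m/s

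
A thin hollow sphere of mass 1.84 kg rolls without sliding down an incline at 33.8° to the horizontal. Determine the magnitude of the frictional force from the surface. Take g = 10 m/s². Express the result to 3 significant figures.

The moment of inertia is (2/3)MR², giving k ≡ I/(MR²) = 2/3.
Translational: Mg sinθ − f = Ma. Rotational about the CM: fR = Iα = kMRa, so f = kMa.
Combining, a = g sinθ/(1+k) and f = kMa = kMg sinθ/(1+k).
f = (2/3) × 1.84 × 10 × sin33.8° / 1.667 ≈ 4.09 N.

f ≈ 4.09 N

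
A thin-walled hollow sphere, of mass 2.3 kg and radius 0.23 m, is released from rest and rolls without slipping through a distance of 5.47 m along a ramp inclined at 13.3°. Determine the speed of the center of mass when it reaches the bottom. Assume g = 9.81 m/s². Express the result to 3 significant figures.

Here I = (2/3)MR², so the shape factor k = I/(MR²) = 2/3.
Since it rolls without slipping, ω = v/R and KE = ½Mv² + ½Iω² = ½(1+k)Mv² = (5/6)Mv².
The vertical drop is h = L sinθ = 5.47 × sin13.3° = 1.258 m.
Setting Mgh = (5/6)Mv² gives v = √(2gh/(1+k)) = √(2·9.81·1.258/1.667) ≈ 3.85 m/s.

v ≈ 3.85 m/s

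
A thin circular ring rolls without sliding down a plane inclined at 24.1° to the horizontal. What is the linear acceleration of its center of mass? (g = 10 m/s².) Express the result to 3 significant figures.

a ≈ 2.04 m/s²

The moment of inertia is MR², giving k ≡ I/(MR²) = 1.
Along the incline Mg sinθ − f = Ma, and torque about the center fR = Iα = kMR²(a/R) gives f = kMa.
Eliminating f: Mg sinθ = (1+k)Ma, so a = g sinθ/(1+k) = 10 × sin24.1° / 2 ≈ 2.04 m/s².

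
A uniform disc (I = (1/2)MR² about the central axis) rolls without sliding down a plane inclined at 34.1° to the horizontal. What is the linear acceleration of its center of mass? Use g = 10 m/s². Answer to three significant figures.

The moment of inertia is (1/2)MR², giving k ≡ I/(MR²) = 0.5.
Along the incline Mg sinθ − f = Ma, and torque about the center fR = Iα = kMR²(a/R) gives f = kMa.
Eliminating f: Mg sinθ = (1+k)Ma, so a = g sinθ/(1+k) = 10 × sin34.1° / 1.5 ≈ 3.74 m/s².

a ≈ 3.74 m/s²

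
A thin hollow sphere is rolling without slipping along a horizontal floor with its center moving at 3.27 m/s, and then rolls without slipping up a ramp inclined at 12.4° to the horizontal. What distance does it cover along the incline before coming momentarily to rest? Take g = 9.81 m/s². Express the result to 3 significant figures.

Here I = (2/3)MR², so the shape factor k = I/(MR²) = 2/3.
Pure rolling means v = ωR; then KE = ½Mv² + ½I(v/R)² = ½(1+k)Mv² = (5/6)Mv².
Setting this equal to Mgh gives the vertical rise h = (1+k)v₀²/(2g) = 1.667×3.27²/(2×9.81) = 0.9083 m.
The distance along the slope is d = h/sinθ = 0.9083/sin12.4° ≈ 4.23 m.

d ≈ 4.23 m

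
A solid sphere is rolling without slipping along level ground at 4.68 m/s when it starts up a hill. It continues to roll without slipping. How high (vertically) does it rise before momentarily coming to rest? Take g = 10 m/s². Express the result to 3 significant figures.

h ≈ 1.53 m

The moment of inertia is (2/5)MR², giving k ≡ I/(MR²) = 0.4.
Pure rolling means v = ωR; then KE = ½Mv² + ½I(v/R)² = ½(1+k)Mv² = (7/10)Mv².
At the top the kinetic energy is zero, so (7/10)Mv₀² = Mgh.
Thus h = (1+k)v₀²/(2g) = 1.4 × 4.68² / (2 × 10) ≈ 1.53 m.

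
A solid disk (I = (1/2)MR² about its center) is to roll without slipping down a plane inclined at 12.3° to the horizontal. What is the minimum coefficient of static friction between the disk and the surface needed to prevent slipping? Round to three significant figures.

μ_min ≈ 0.0727

Here I = (1/2)MR², so the shape factor k = I/(MR²) = 0.5.
Along the incline Mg sinθ − f = Ma, and torque about the center fR = Iα = kMR²(a/R) gives f = kMa.
These give a = g sinθ/(1+k) and the required friction f = kMg sinθ/(1+k).
The normal force is N = Mg cosθ, so μ_min = f/N = k tanθ/(1+k).
μ_min = 0.5 × tan12.3° / 1.5 ≈ 0.0727.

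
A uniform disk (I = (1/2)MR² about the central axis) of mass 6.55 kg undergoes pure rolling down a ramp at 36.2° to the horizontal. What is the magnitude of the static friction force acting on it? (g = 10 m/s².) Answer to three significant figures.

f ≈ 12.9 N

With I = (1/2)MR², the ratio k = I/(MR²) is 0.5.
Along the incline Mg sinθ − f = Ma, and torque about the center fR = Iα = kMR²(a/R) gives f = kMa.
Combining, a = g sinθ/(1+k) and f = kMa = kMg sinθ/(1+k).
f = 0.5 × 6.55 × 10 × sin36.2° / 1.5 ≈ 12.9 N.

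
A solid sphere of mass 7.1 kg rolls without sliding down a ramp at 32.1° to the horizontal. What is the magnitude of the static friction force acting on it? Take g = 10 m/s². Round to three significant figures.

The moment of inertia is (2/5)MR², giving k ≡ I/(MR²) = 0.4.
Along the incline Mg sinθ − f = Ma, and torque about the center fR = Iα = kMR²(a/R) gives f = kMa.
Combining, a = g sinθ/(1+k) and f = kMa = kMg sinθ/(1+k).
f = 0.4 × 7.1 × 10 × sin32.1° / 1.4 ≈ 10.8 N.

f ≈ 10.8 N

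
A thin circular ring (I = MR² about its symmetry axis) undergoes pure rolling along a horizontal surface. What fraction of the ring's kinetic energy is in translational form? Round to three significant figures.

fraction ≈ 0.500

For this body I = MR², i.e. k = I/(MR²) = 1.
Since ω = v/R, the translational part is ½Mv² and the rotational part is ½I(v/R)² = ½kMv²; the total is ½(1+k)Mv².
The translational fraction is therefore 1/(1+k) = 1/2 ≈ 0.500.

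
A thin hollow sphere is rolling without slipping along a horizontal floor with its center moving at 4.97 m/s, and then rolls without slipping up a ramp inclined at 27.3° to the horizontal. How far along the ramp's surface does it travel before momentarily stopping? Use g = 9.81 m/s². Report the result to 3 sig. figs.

The moment of inertia is (2/3)MR², giving k ≡ I/(MR²) = 2/3.
Since it rolls without slipping, ω = v/R and KE = ½Mv² + ½Iω² = ½(1+k)Mv² = (5/6)Mv².
Setting this equal to Mgh gives the vertical rise h = (1+k)v₀²/(2g) = 1.667×4.97²/(2×9.81) = 2.098 m.
Along the incline, d = h/sinθ = 2.098/sin27.3° ≈ 4.57 m.

d ≈ 4.57 m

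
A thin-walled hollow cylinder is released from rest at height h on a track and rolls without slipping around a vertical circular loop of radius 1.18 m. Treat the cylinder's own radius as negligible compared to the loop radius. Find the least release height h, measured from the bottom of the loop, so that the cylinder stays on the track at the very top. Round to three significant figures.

h_min ≈ 3.54 m

The moment of inertia is MR², giving k ≡ I/(MR²) = 1.
At the top of the loop, the minimum-contact condition is Mg = Mv_top²/r, so v_top² = gr.
With ω = v/R, the kinetic energy at speed v is ½(1+k)Mv² = Mv².
Energy conservation from release (height h) to the top (height 2r): Mgh = Mg(2r) + M·gr.
Thus h_min = 2r + (1+k)r/2 = r(2 + 2/2) = 1.18 × 3 ≈ 3.54 m.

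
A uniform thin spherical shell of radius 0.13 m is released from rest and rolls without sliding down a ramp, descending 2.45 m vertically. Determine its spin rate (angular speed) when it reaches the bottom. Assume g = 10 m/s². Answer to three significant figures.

ω ≈ 41.7 rad/s

For this body I = (2/3)MR², i.e. k = I/(MR²) = 2/3.
Pure rolling means v = ωR; then KE = ½Mv² + ½I(v/R)² = ½(1+k)Mv² = (5/6)Mv².
Energy conservation Mgh = ½(1+k)Mv² gives v = √(2gh/(1+k)) = √(2 × 10 × 2.45 / 1.667) = 5.422 m/s.
Then ω = v/R = 5.422 / 0.13 ≈ 41.7 rad/s.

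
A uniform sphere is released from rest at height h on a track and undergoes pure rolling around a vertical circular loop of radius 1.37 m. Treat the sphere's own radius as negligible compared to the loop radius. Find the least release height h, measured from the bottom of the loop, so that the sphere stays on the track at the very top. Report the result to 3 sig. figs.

h_min ≈ 3.70 m

Here I = (2/5)MR², so the shape factor k = I/(MR²) = 0.4.
At the top, contact is just lost when gravity alone supplies the centripetal force: Mg = Mv_top²/r, i.e. v_top² = gr.
With ω = v/R, the kinetic energy at speed v is ½(1+k)Mv² = (7/10)Mv².
Energy conservation from release (height h) to the top (height 2r): Mgh = Mg(2r) + (7/10)M·gr.
Thus h_min = 2r + (1+k)r/2 = r(2 + 1.4/2) = 1.37 × 2.7 ≈ 3.70 m.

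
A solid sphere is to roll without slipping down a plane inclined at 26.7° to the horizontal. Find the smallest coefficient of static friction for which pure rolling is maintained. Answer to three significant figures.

μ_min ≈ 0.144

The moment of inertia is (2/5)MR², giving k ≡ I/(MR²) = 0.4.
Newton's second law down the slope: Mg sinθ − f = Ma. The torque equation fR = Iα (with α = a/R) gives f = kMa.
These give a = g sinθ/(1+k) and the required friction f = kMg sinθ/(1+k).
With N = Mg cosθ, the no-slip condition f ≤ μN gives μ_min = f/N = k tanθ/(1+k).
μ_min = 0.4 × tan26.7° / 1.4 ≈ 0.144.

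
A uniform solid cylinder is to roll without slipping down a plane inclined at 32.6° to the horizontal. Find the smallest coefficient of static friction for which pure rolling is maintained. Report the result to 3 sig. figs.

With I = (1/2)MR², the ratio k = I/(MR²) is 0.5.
Along the incline Mg sinθ − f = Ma, and torque about the center fR = Iα = kMR²(a/R) gives f = kMa.
These give a = g sinθ/(1+k) and the required friction f = kMg sinθ/(1+k).
With N = Mg cosθ, the no-slip condition f ≤ μN gives μ_min = f/N = k tanθ/(1+k).
μ_min = 0.5 × tan32.6° / 1.5 ≈ 0.213.

μ_min ≈ 0.213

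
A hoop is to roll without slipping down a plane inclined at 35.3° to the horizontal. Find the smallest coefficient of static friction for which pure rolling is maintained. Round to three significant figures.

μ_min ≈ 0.354

The moment of inertia is MR², giving k ≡ I/(MR²) = 1.
Along the incline Mg sinθ − f = Ma, and torque about the center fR = Iα = kMR²(a/R) gives f = kMa.
These give a = g sinθ/(1+k) and the required friction f = kMg sinθ/(1+k).
The normal force is N = Mg cosθ, so μ_min = f/N = k tanθ/(1+k).
μ_min = 1 × tan35.3° / 2 ≈ 0.354.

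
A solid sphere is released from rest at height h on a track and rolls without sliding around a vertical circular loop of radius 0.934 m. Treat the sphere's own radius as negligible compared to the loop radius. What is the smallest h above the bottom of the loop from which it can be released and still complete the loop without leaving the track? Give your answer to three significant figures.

Here I = (2/5)MR², so the shape factor k = I/(MR²) = 0.4.
At the top of the loop, the minimum-contact condition is Mg = Mv_top²/r, so v_top² = gr.
With ω = v/R, the kinetic energy at speed v is ½(1+k)Mv² = (7/10)Mv².
Energy conservation from release (height h) to the top (height 2r): Mgh = Mg(2r) + (7/10)M·gr.
Thus h_min = 2r + (1+k)r/2 = r(2 + 1.4/2) = 0.934 × 2.7 ≈ 2.52 m.

h_min ≈ 2.52 m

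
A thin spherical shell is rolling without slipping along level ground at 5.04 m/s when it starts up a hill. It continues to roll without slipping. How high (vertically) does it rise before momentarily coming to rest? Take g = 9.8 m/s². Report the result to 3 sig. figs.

The moment of inertia is (2/3)MR², giving k ≡ I/(MR²) = 2/3.
Pure rolling means v = ωR; then KE = ½Mv² + ½I(v/R)² = ½(1+k)Mv² = (5/6)Mv².
At the top the kinetic energy is zero, so (5/6)Mv₀² = Mgh.
Thus h = (1+k)v₀²/(2g) = 1.667 × 5.04² / (2 × 9.8) ≈ 2.16 m.

h ≈ 2.16 m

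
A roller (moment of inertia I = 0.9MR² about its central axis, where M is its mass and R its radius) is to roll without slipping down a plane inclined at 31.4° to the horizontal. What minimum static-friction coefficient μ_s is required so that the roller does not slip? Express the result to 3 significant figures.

Here I = 0.9MR², so the shape factor k = I/(MR²) = 0.9.
Newton's second law down the slope: Mg sinθ − f = Ma. The torque equation fR = Iα (with α = a/R) gives f = kMa.
These give a = g sinθ/(1+k) and the required friction f = kMg sinθ/(1+k).
With N = Mg cosθ, the no-slip condition f ≤ μN gives μ_min = f/N = k tanθ/(1+k).
μ_min = 0.9 × tan31.4° / 1.9 ≈ 0.289.

μ_min ≈ 0.289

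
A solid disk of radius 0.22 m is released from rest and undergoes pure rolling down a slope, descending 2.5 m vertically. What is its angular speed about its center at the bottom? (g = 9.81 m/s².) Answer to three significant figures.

ω ≈ 26.0 rad/s

For this body I = (1/2)MR², i.e. k = I/(MR²) = 0.5.
The rolling condition ω = v/R makes the rotational term ½I(v/R)² = ½kMv², so KE_total = ½(1+k)Mv² = (3/4)Mv².
Energy conservation Mgh = ½(1+k)Mv² gives v = √(2gh/(1+k)) = √(2 × 9.81 × 2.5 / 1.5) = 5.718 m/s.
Then ω = v/R = 5.718 / 0.22 ≈ 26.0 rad/s.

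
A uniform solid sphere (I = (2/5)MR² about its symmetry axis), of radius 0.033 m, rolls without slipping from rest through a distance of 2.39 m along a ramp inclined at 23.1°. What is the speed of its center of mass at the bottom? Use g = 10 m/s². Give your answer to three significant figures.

With I = (2/5)MR², the ratio k = I/(MR²) is 0.4.
Pure rolling means v = ωR; then KE = ½Mv² + ½I(v/R)² = ½(1+k)Mv² = (7/10)Mv².
The vertical drop is h = L sinθ = 2.39 × sin23.1° = 0.9377 m.
Energy conservation: Mgh = (7/10)Mv², so v = √(2gh/(1+k)) = √(2 × 10 × 0.9377 / 1.4) ≈ 3.66 m/s.

v ≈ 3.66 m/s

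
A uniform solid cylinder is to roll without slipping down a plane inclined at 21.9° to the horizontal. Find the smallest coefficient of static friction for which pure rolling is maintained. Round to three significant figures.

For this body I = (1/2)MR², i.e. k = I/(MR²) = 0.5.
Newton's second law down the slope: Mg sinθ − f = Ma. The torque equation fR = Iα (with α = a/R) gives f = kMa.
These give a = g sinθ/(1+k) and the required friction f = kMg sinθ/(1+k).
The normal force is N = Mg cosθ, so μ_min = f/N = k tanθ/(1+k).
μ_min = 0.5 × tan21.9° / 1.5 ≈ 0.134.

μ_min ≈ 0.134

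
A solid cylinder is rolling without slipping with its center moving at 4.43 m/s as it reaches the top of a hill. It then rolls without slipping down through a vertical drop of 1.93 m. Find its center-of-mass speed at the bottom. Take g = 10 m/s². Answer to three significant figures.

v ≈ 6.73 m/s

Here I = (1/2)MR², so the shape factor k = I/(MR²) = 0.5.
The rolling condition ω = v/R makes the rotational term ½I(v/R)² = ½kMv², so KE_total = ½(1+k)Mv² = (3/4)Mv².
Conserving energy between top and bottom: (3/4)Mv² = (3/4)Mv₀² + Mgh, hence v² = v₀² + 2gh/(1+k).
v = √(4.43² + 2×10×1.93/1.5) = √45.36 ≈ 6.73 m/s.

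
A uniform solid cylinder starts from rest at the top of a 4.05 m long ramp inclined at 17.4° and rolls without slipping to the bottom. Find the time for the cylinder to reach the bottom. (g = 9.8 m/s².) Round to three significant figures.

Here I = (1/2)MR², so the shape factor k = I/(MR²) = 0.5.
Newton's second law down the slope: Mg sinθ − f = Ma. The torque equation fR = Iα (with α = a/R) gives f = kMa.
Hence a = g sinθ/(1+k) = 9.8×sin17.4°/1.5 = 1.954 m/s².
With constant a from rest, t = √(2L/a) = √(2·4.05/1.954) ≈ 2.04 s.

t ≈ 2.04 s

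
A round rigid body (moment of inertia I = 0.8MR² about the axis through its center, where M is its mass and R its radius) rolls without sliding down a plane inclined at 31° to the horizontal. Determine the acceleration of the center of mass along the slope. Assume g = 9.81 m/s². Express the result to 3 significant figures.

With I = 0.8MR², the ratio k = I/(MR²) is 0.8.
Newton's second law down the slope: Mg sinθ − f = Ma. The torque equation fR = Iα (with α = a/R) gives f = kMa.
Eliminating f: Mg sinθ = (1+k)Ma, so a = g sinθ/(1+k) = 9.81 × sin31° / 1.8 ≈ 2.81 m/s².

a ≈ 2.81 m/s²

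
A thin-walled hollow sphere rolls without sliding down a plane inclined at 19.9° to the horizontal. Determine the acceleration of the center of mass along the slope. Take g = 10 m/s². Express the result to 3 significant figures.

The moment of inertia is (2/3)MR², giving k ≡ I/(MR²) = 2/3.
Translational: Mg sinθ − f = Ma. Rotational about the CM: fR = Iα = kMRa, so f = kMa.
Eliminating f: Mg sinθ = (1+k)Ma, so a = g sinθ/(1+k) = 10 × sin19.9° / 1.667 ≈ 2.04 m/s².

a ≈ 2.04 m/s²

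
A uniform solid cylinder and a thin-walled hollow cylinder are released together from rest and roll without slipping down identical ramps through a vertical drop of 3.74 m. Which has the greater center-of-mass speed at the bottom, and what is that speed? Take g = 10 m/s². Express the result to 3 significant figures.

For rolling without slipping, Mgh = ½(1+k)Mv² where k = I/(MR²), so v = √(2gh/(1+k)).
Uniform solid cylinder: k = 0.5, giving v = √(2×10×3.74/1.5) = 7.062 m/s.
Thin-walled hollow cylinder: k = 1, giving v = √(2×10×3.74/2) = 6.116 m/s.
The smaller k wins: the uniform solid cylinder, at ≈ 7.06 m/s.

the uniform solid cylinder, at v ≈ 7.06 m/s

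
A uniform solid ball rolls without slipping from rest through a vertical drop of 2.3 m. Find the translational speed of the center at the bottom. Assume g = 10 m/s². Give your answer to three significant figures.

v ≈ 5.73 m/s

The moment of inertia is (2/5)MR², giving k ≡ I/(MR²) = 0.4.
Since it rolls without slipping, ω = v/R and KE = ½Mv² + ½Iω² = ½(1+k)Mv² = (7/10)Mv².
Setting Mgh = (7/10)Mv² gives v = √(2gh/(1+k)) = √(2·10·2.3/1.4) ≈ 5.73 m/s.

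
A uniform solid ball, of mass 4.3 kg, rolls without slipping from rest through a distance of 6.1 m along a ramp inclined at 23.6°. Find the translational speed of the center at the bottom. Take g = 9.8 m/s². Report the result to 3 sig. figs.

With I = (2/5)MR², the ratio k = I/(MR²) is 0.4.
The rolling condition ω = v/R makes the rotational term ½I(v/R)² = ½kMv², so KE_total = ½(1+k)Mv² = (7/10)Mv².
The vertical drop is h = L sinθ = 6.1 × sin23.6° = 2.442 m.
Setting Mgh = (7/10)Mv² gives v = √(2gh/(1+k)) = √(2·9.8·2.442/1.4) ≈ 5.85 m/s.

v ≈ 5.85 m/s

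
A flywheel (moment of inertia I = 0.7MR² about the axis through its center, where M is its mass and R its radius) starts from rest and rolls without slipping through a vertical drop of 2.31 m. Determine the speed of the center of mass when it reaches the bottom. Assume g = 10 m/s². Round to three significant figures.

v ≈ 5.21 m/s

With I = 0.7MR², the ratio k = I/(MR²) is 0.7.
Since it rolls without slipping, ω = v/R and KE = ½Mv² + ½Iω² = ½(1+k)Mv² = (17/20)Mv².
Setting Mgh = (17/20)Mv² gives v = √(2gh/(1+k)) = √(2·10·2.31/1.7) ≈ 5.21 m/s.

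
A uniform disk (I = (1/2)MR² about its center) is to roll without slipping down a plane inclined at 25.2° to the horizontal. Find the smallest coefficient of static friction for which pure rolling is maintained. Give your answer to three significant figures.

μ_min ≈ 0.157

With I = (1/2)MR², the ratio k = I/(MR²) is 0.5.
Newton's second law down the slope: Mg sinθ − f = Ma. The torque equation fR = Iα (with α = a/R) gives f = kMa.
These give a = g sinθ/(1+k) and the required friction f = kMg sinθ/(1+k).
The normal force is N = Mg cosθ, so μ_min = f/N = k tanθ/(1+k).
μ_min = 0.5 × tan25.2° / 1.5 ≈ 0.157.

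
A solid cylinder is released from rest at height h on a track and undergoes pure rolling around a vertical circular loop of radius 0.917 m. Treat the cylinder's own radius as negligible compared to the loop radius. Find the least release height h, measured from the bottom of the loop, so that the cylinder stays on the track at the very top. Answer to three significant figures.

With I = (1/2)MR², the ratio k = I/(MR²) is 0.5.
At the top, contact is just lost when gravity alone supplies the centripetal force: Mg = Mv_top²/r, i.e. v_top² = gr.
With ω = v/R, the kinetic energy at speed v is ½(1+k)Mv² = (3/4)Mv².
Energy conservation from release (height h) to the top (height 2r): Mgh = Mg(2r) + (3/4)M·gr.
Thus h_min = 2r + (1+k)r/2 = r(2 + 1.5/2) = 0.917 × 2.75 ≈ 2.52 m.

h_min ≈ 2.52 m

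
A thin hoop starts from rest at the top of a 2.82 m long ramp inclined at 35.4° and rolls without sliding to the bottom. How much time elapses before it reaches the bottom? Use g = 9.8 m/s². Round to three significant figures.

t ≈ 1.41 s

For this body I = MR², i.e. k = I/(MR²) = 1.
Along the incline Mg sinθ − f = Ma, and torque about the center fR = Iα = kMR²(a/R) gives f = kMa.
Hence a = g sinθ/(1+k) = 9.8×sin35.4°/2 = 2.838 m/s².
Starting from rest, L = ½at², so t = √(2L/a) = √(2×2.82/2.838) ≈ 1.41 s.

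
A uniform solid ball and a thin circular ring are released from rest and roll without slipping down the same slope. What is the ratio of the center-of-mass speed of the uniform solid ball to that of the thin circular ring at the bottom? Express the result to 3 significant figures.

Each satisfies Mgh = ½(1+k)Mv² with k = I/(MR²), so v ∝ 1/√(1+k).
For the uniform solid ball k = 0.4; for the thin circular ring k = 1.
v₁/v₂ = √((1+k₂)/(1+k₁)) = √(2/1.4) ≈ 1.20.

v_ratio ≈ 1.20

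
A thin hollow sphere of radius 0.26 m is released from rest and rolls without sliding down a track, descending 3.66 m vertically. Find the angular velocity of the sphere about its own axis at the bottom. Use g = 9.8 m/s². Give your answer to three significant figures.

The moment of inertia is (2/3)MR², giving k ≡ I/(MR²) = 2/3.
The rolling condition ω = v/R makes the rotational term ½I(v/R)² = ½kMv², so KE_total = ½(1+k)Mv² = (5/6)Mv².
Energy conservation Mgh = ½(1+k)Mv² gives v = √(2gh/(1+k)) = √(2 × 9.8 × 3.66 / 1.667) = 6.561 m/s.
Then ω = v/R = 6.561 / 0.26 ≈ 25.2 rad/s.

ω ≈ 25.2 rad/s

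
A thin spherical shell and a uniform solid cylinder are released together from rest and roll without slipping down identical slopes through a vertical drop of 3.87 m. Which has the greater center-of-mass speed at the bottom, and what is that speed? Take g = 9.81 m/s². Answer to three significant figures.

the uniform solid cylinder, at v ≈ 7.11 m/s

For rolling without slipping, Mgh = ½(1+k)Mv² where k = I/(MR²), so v = √(2gh/(1+k)).
Thin spherical shell: k = 2/3, giving v = √(2×9.81×3.87/1.667) = 6.75 m/s.
Uniform solid cylinder: k = 0.5, giving v = √(2×9.81×3.87/1.5) = 7.115 m/s.
The smaller k wins: the uniform solid cylinder, at ≈ 7.11 m/s.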